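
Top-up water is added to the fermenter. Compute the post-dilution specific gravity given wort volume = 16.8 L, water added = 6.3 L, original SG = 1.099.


SG_new = 1 + (SG_old − 1)·V_old/(V_old + V_water)
pts = (1.099 − 1)·1000·16.8/(16.8 + 6.3) = 72.0000
SG_new = 1 + 72.0000/1000

1.0720


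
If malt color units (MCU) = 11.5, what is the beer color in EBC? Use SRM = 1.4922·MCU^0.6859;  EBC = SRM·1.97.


SRM = 1.4922·11.5^0.6859 = 7.9682
EBC = 7.9682·1.97

15.6973 EBC


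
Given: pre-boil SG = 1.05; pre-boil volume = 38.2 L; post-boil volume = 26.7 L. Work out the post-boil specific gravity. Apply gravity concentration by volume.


SG_post = 1 + (SG_pre − 1)·V_pre/V_post
pts_pre = (1.05 − 1)·1000 = 50.0000
pts_post = 50.0000·38.2/26.7 = 71.5356
SG_post = 1 + 71.5356/1000

1.0715


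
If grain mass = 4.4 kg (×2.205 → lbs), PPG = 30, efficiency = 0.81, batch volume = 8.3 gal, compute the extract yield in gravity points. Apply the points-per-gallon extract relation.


points = lbs × PPG × eff / vol
lbs = 4.4 × 2.205 = 9.7020
points = 9.7020 × 30 × 0.81 / 8.3

28.4047 points


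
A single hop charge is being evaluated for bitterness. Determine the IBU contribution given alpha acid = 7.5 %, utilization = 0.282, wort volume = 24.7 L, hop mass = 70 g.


IBU = (α/100)·mass·U·1000 / V
IBU = (7.5/100)·70·0.282·1000 / 24.7

59.9393 IBU


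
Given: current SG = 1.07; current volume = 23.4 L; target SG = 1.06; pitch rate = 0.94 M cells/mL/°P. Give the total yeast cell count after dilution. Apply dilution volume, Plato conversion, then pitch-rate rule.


V_w = V·((SG_c−1)/(SG_t−1)−1);  °P = 259 − 259/SG_t;  cells = rate·(V+V_w)·°P
V_w = 23.4·((1.07−1)/(1.06−1)−1) = 3.9000
V_final = 23.4 + 3.9000 = 27.3000
°P = 259 − 259/1.06 = 14.6604
cells = 0.94·27.3000·14.6604

376.2146 billion cells


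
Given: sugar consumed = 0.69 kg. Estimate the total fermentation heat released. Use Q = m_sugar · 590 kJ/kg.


Q = 0.69 · 590

407.1000 kJ


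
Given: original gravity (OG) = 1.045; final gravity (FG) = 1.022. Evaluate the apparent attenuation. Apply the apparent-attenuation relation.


AA = (OG − FG)/(OG − 1) · 100
AA = (1.045 − 1.022)/(1.045 − 1) · 100

51.1111 %


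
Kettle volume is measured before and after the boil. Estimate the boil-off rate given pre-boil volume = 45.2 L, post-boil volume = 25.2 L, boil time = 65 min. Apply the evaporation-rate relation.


rate = (V_pre − V_post) / (t_min/60)
rate = (45.2 − 25.2) / (65/60)

18.4615 L/hr


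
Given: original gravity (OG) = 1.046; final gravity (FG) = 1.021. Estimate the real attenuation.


AA = (OG−FG)/(OG−1)·100;  RA = AA·0.8192
AA = (1.046 − 1.021)/(1.046 − 1)·100 = 54.3478
RA = 54.3478·0.8192

44.5217 %


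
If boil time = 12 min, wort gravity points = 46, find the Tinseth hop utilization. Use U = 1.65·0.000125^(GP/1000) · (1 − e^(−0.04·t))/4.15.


bigness = 1.65·0.000125^(46/1000) = 1.0913
boil_factor = (1 − e^(−0.04·12))/4.15 = 0.0919
U = 1.0913 · 0.0919

0.1002


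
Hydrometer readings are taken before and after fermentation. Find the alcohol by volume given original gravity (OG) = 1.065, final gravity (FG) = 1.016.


ABV = (OG − FG) · 131.25
ABV = (1.065 − 1.016) · 131.25

6.4312 % ABV


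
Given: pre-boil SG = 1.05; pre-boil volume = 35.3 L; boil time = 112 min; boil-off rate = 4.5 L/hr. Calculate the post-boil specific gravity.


V_post = V_pre − rate·(t/60);  SG_post = 1 + (SG_pre−1)·V_pre/V_post
V_post = 35.3 − 4.5·(112/60) = 26.9000
SG_post = 1 + (1.05 − 1)·35.3/26.9000

1.0656


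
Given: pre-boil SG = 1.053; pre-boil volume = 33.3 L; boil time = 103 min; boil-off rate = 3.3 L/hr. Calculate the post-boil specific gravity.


V_post = V_pre − rate·(t/60);  SG_post = 1 + (SG_pre−1)·V_pre/V_post
V_post = 33.3 − 3.3·(103/60) = 27.6350
SG_post = 1 + (1.053 − 1)·33.3/27.6350

1.0639


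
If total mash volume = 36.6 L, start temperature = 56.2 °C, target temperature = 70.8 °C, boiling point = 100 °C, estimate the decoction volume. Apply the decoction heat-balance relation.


V_dec = V_total·(T_target − T_start)/(T_boil − T_start)
V_dec = 36.6·(70.8 − 56.2)/(100 − 56.2)

12.2000 L


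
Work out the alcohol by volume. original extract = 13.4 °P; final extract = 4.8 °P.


SG = 259/(259 − P);  ABV = (OG − FG)·131.25
OG = 259/(259 − 13.4) = 1.0546
FG = 259/(259 − 4.8) = 1.0189
ABV = (1.0546 − 1.0189)·131.25

4.6827 % ABV


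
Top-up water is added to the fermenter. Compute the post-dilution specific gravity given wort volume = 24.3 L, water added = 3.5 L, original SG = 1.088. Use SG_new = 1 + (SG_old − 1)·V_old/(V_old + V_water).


pts = (1.088 − 1)·1000·24.3/(24.3 + 3.5) = 76.9209
SG_new = 1 + 76.9209/1000

1.0769


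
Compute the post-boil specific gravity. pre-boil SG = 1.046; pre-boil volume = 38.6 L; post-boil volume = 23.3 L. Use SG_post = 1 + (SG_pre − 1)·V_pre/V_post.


pts_pre = (1.046 − 1)·1000 = 46.0000
pts_post = 46.0000·38.6/23.3 = 76.2060
SG_post = 1 + 76.2060/1000

1.0762


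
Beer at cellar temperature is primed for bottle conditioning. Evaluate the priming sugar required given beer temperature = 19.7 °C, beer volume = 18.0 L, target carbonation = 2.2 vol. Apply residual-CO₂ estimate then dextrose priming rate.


residual = 14.695·(0.01821 + 0.09011·e^(−0.04·T));  sugar = (target − residual)·4.0·V
residual = 14.695·(0.01821 + 0.09011·e^(−0.04·19.7)) = 0.8698
sugar = (2.2 − 0.8698)·4.0·18.0

95.7769 g


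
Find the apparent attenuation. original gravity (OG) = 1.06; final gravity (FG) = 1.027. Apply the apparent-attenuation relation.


AA = (OG − FG)/(OG − 1) · 100
AA = (1.06 − 1.027)/(1.06 − 1) · 100

55.0000 %


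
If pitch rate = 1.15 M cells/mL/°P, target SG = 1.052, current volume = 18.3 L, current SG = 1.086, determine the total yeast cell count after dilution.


V_w = V·((SG_c−1)/(SG_t−1)−1);  °P = 259 − 259/SG_t;  cells = rate·(V+V_w)·°P
V_w = 18.3·((1.086−1)/(1.052−1)−1) = 11.9654
V_final = 18.3 + 11.9654 = 30.2654
°P = 259 − 259/1.052 = 12.8023
cells = 1.15·30.2654·12.8023

445.5859 billion cells


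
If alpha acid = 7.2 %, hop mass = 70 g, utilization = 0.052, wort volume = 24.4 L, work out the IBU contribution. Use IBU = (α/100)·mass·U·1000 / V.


IBU = (7.2/100)·70·0.052·1000 / 24.4

10.7410 IBU


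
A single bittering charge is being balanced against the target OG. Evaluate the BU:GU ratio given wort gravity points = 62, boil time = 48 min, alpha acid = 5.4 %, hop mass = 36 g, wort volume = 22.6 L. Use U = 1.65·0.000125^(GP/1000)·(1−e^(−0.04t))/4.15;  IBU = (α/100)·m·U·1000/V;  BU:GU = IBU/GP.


U = 1.65·0.000125^(62/1000)·(1−e^(−0.04·48))/4.15 = 0.1944
IBU = (5.4/100)·36·0.1944·1000/22.6 = 16.7179
BU:GU = 16.7179/62

0.2696


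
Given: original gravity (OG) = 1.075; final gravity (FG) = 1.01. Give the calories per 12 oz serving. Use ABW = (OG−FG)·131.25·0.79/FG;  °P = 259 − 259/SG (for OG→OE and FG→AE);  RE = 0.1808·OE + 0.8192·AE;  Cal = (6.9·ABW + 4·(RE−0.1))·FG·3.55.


ABW = (1.075 − 1.01)·131.25·0.79/1.01 = 6.6730
OE = 259 − 259/1.075 = 18.0698 °P
AE = 259 − 259/1.01 = 2.5644 °P
RE = 0.1808·18.0698 + 0.8192·2.5644 = 5.3677 °P
Cal = (6.9·6.6730 + 4·(5.3677−0.1))·1.01·3.55

240.6385 kcal


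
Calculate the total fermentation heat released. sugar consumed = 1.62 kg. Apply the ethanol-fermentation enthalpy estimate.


Q = m_sugar · 590 kJ/kg
Q = 1.62 · 590

955.8000 kJ


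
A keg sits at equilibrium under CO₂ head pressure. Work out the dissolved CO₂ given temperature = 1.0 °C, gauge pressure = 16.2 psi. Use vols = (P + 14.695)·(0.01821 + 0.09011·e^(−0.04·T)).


vols = (16.2 + 14.695)·(0.01821 + 0.09011·e^(−0.04·1.0))

3.2374 volumes


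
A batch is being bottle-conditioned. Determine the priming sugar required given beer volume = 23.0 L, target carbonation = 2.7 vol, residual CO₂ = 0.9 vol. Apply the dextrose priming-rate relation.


sugar = (target − residual)·4.0·V
sugar = (2.7 − 0.9)·4.0·23.0

165.6000 g


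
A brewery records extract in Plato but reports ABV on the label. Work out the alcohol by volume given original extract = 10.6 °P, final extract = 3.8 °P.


SG = 259/(259 − P);  ABV = (OG − FG)·131.25
OG = 259/(259 − 10.6) = 1.0427
FG = 259/(259 − 3.8) = 1.0149
ABV = (1.0427 − 1.0149)·131.25

3.6465 % ABV


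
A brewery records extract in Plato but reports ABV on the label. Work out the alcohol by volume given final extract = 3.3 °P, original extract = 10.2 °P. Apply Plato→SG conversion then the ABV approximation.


SG = 259/(259 − P);  ABV = (OG − FG)·131.25
OG = 259/(259 − 10.2) = 1.0410
FG = 259/(259 − 3.3) = 1.0129
ABV = (1.0410 − 1.0129)·131.25

3.6869 % ABV


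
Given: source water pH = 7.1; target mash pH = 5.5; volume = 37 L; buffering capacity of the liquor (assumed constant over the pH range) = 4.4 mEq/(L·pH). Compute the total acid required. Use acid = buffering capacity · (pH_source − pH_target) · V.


acid = 4.4 · (7.1 − 5.5) · 37

260.4800 mEq


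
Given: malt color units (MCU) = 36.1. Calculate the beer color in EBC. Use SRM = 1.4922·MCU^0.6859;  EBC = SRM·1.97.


SRM = 1.4922·36.1^0.6859 = 17.4631
EBC = 17.4631·1.97

34.4023 EBC


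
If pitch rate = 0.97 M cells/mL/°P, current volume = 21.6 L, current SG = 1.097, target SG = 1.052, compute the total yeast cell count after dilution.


V_w = V·((SG_c−1)/(SG_t−1)−1);  °P = 259 − 259/SG_t;  cells = rate·(V+V_w)·°P
V_w = 21.6·((1.097−1)/(1.052−1)−1) = 18.6923
V_final = 21.6 + 18.6923 = 40.2923
°P = 259 − 259/1.052 = 12.8023
cells = 0.97·40.2923·12.8023

500.3585 billion cells


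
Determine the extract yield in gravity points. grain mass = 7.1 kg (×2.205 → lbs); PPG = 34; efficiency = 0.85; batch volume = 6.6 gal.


points = lbs × PPG × eff / vol
lbs = 7.1 × 2.205 = 15.6555
points = 15.6555 × 34 × 0.85 / 6.6

68.5521 points


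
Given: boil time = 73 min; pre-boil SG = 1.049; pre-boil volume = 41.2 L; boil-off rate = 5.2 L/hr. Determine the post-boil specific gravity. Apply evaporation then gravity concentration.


V_post = V_pre − rate·(t/60);  SG_post = 1 + (SG_pre−1)·V_pre/V_post
V_post = 41.2 − 5.2·(73/60) = 34.8733
SG_post = 1 + (1.049 − 1)·41.2/34.8733

1.0579


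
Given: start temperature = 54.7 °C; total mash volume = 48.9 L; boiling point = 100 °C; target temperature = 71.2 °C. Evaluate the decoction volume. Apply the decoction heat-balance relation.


V_dec = V_total·(T_target − T_start)/(T_boil − T_start)
V_dec = 48.9·(71.2 − 54.7)/(100 − 54.7)

17.8113 L


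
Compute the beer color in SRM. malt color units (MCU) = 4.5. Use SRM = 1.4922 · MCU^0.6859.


SRM = 1.4922 · 4.5^0.6859

4.1866 SRM


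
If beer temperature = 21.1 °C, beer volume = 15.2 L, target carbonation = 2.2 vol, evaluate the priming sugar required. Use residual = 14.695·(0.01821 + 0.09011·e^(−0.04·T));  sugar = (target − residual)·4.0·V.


residual = 14.695·(0.01821 + 0.09011·e^(−0.04·21.1)) = 0.8370
sugar = (2.2 − 0.8370)·4.0·15.2

82.8722 g


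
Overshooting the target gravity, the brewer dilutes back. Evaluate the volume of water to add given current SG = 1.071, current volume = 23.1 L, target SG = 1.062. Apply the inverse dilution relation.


V_water = V·((SG_curr − 1)/(SG_target − 1) − 1)
V_water = 23.1·((1.071 − 1)/(1.062 − 1) − 1)

3.3532 L


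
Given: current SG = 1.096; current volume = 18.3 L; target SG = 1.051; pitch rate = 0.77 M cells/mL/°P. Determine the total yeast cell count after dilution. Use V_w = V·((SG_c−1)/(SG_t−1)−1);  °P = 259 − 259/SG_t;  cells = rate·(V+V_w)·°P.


V_w = 18.3·((1.096−1)/(1.051−1)−1) = 16.1471
V_final = 18.3 + 16.1471 = 34.4471
°P = 259 − 259/1.051 = 12.5680
cells = 0.77·34.4471·12.5680

333.3574 billion cells


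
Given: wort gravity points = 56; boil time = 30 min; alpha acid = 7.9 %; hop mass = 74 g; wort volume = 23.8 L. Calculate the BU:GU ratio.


U = 1.65·0.000125^(GP/1000)·(1−e^(−0.04t))/4.15;  IBU = (α/100)·m·U·1000/V;  BU:GU = IBU/GP
U = 1.65·0.000125^(56/1000)·(1−e^(−0.04·30))/4.15 = 0.1680
IBU = (7.9/100)·74·0.1680·1000/23.8 = 41.2573
BU:GU = 41.2573/56

0.7367


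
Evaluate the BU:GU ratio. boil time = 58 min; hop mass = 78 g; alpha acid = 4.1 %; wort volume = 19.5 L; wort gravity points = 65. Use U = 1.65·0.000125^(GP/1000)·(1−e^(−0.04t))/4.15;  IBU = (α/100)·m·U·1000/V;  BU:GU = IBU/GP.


U = 1.65·0.000125^(65/1000)·(1−e^(−0.04·58))/4.15 = 0.1999
IBU = (4.1/100)·78·0.1999·1000/19.5 = 32.7834
BU:GU = 32.7834/65

0.5044


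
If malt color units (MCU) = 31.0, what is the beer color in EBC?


SRM = 1.4922·MCU^0.6859;  EBC = SRM·1.97
SRM = 1.4922·31.0^0.6859 = 15.7308
EBC = 15.7308·1.97

30.9898 EBC


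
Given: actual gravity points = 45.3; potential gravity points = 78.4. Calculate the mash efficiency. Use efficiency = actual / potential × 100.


efficiency = 45.3 / 78.4 × 100

57.7806 %


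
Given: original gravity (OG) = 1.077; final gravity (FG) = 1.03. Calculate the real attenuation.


AA = (OG−FG)/(OG−1)·100;  RA = AA·0.8192
AA = (1.077 − 1.03)/(1.077 − 1)·100 = 61.0390
RA = 61.0390·0.8192

50.0031 %


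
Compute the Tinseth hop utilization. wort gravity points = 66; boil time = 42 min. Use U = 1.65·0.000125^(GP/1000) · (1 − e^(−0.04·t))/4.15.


bigness = 1.65·0.000125^(66/1000) = 0.9118
boil_factor = (1 − e^(−0.04·42))/4.15 = 0.1961
U = 0.9118 · 0.1961

0.1788


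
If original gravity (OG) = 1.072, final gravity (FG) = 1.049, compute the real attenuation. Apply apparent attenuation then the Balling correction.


AA = (OG−FG)/(OG−1)·100;  RA = AA·0.8192
AA = (1.072 − 1.049)/(1.072 − 1)·100 = 31.9444
RA = 31.9444·0.8192

26.1689 %


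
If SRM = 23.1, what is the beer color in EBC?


EBC = SRM · 1.97
EBC = 23.1 · 1.97

45.5070 EBC


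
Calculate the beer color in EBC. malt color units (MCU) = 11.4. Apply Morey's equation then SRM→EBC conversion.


SRM = 1.4922·MCU^0.6859;  EBC = SRM·1.97
SRM = 1.4922·11.4^0.6859 = 7.9206
EBC = 7.9206·1.97

15.6036 EBC


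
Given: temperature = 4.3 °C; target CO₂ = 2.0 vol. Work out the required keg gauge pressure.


psi = vols/(0.01821 + 0.09011·e^(−0.04·T)) − 14.695
psi = 2.0/(0.01821 + 0.09011·e^(−0.04·4.3)) − 14.695

6.5633 psi


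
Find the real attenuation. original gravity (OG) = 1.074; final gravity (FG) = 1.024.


AA = (OG−FG)/(OG−1)·100;  RA = AA·0.8192
AA = (1.074 − 1.024)/(1.074 − 1)·100 = 67.5676
RA = 67.5676·0.8192

55.3514 %


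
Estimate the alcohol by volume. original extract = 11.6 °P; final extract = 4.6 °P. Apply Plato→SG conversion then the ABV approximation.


SG = 259/(259 − P);  ABV = (OG − FG)·131.25
OG = 259/(259 − 11.6) = 1.0469
FG = 259/(259 − 4.6) = 1.0181
ABV = (1.0469 − 1.0181)·131.25

3.7808 % ABV


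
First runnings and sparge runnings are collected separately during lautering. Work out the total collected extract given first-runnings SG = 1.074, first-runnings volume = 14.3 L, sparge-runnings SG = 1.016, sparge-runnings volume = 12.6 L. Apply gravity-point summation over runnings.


total = Σ (SG_i − 1)·1000·V_i
first = (1.074 − 1)·1000·14.3 = 1058.2000
sparge = (1.016 − 1)·1000·12.6 = 201.6000
total = 1058.2000 + 201.6000

1259.8000 gravity·L


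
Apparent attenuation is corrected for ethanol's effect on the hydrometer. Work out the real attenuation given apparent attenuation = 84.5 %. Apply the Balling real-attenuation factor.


RA = AA · 0.8192
RA = 84.5 · 0.8192

69.2224 %


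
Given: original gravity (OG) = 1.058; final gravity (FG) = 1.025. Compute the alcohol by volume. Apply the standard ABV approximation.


ABV = (OG − FG) · 131.25
ABV = (1.058 − 1.025) · 131.25

4.3313 % ABV


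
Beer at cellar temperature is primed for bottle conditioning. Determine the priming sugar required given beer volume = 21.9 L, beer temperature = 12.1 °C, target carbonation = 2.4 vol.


residual = 14.695·(0.01821 + 0.09011·e^(−0.04·T));  sugar = (target − residual)·4.0·V
residual = 14.695·(0.01821 + 0.09011·e^(−0.04·12.1)) = 1.0837
sugar = (2.4 − 1.0837)·4.0·21.9

115.3081 g


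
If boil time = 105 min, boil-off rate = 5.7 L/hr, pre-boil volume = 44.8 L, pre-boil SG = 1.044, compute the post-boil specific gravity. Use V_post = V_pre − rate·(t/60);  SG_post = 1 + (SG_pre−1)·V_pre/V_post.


V_post = 44.8 − 5.7·(105/60) = 34.8250
SG_post = 1 + (1.044 − 1)·44.8/34.8250

1.0566


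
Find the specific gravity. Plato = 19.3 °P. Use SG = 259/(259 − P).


SG = 259/(259 − 19.3)

1.0805


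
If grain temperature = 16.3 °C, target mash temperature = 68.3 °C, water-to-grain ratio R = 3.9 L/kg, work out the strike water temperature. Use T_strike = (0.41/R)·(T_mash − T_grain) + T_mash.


T_strike = (0.41/3.9)·(68.3 − 16.3) + 68.3

73.7667 °C


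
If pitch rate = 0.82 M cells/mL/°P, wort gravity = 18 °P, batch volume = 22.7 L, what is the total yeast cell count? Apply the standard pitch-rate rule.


cells (billions) = rate · V_L · °P
cells = 0.82 · 22.7 · 18

335.0520 billion cells


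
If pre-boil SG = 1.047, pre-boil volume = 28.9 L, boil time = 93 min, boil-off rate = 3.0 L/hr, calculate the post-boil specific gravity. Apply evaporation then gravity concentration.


V_post = V_pre − rate·(t/60);  SG_post = 1 + (SG_pre−1)·V_pre/V_post
V_post = 28.9 − 3.0·(93/60) = 24.2500
SG_post = 1 + (1.047 − 1)·28.9/24.2500

1.0560


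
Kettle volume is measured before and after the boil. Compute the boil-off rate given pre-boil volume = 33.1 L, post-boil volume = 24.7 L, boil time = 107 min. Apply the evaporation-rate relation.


rate = (V_pre − V_post) / (t_min/60)
rate = (33.1 − 24.7) / (107/60)

4.7103 L/hr


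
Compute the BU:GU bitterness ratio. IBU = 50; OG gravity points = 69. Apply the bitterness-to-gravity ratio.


BU:GU = IBU / OG_points
BU:GU = 50 / 69

0.7246


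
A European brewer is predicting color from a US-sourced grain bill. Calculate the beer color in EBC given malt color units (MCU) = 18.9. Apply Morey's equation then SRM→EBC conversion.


SRM = 1.4922·MCU^0.6859;  EBC = SRM·1.97
SRM = 1.4922·18.9^0.6859 = 11.2035
EBC = 11.2035·1.97

22.0708 EBC


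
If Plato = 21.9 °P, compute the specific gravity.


SG = 259/(259 − P)
SG = 259/(259 − 21.9)

1.0924


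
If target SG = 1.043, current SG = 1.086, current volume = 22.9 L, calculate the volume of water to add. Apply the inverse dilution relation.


V_water = V·((SG_curr − 1)/(SG_target − 1) − 1)
V_water = 22.9·((1.086 − 1)/(1.043 − 1) − 1)

22.9000 L


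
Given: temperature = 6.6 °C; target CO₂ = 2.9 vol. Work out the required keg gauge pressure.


psi = vols/(0.01821 + 0.09011·e^(−0.04·T)) − 14.695
psi = 2.9/(0.01821 + 0.09011·e^(−0.04·6.6)) − 14.695

18.4812 psi


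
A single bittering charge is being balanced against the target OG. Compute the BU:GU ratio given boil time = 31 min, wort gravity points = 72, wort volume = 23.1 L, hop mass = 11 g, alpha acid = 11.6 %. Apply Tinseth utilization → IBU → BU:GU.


U = 1.65·0.000125^(GP/1000)·(1−e^(−0.04t))/4.15;  IBU = (α/100)·m·U·1000/V;  BU:GU = IBU/GP
U = 1.65·0.000125^(72/1000)·(1−e^(−0.04·31))/4.15 = 0.1479
IBU = (11.6/100)·11·0.1479·1000/23.1 = 8.1712
BU:GU = 8.1712/72

0.1135


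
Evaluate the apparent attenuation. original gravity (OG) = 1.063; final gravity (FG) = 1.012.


AA = (OG − FG)/(OG − 1) · 100
AA = (1.063 − 1.012)/(1.063 − 1) · 100

80.9524 %


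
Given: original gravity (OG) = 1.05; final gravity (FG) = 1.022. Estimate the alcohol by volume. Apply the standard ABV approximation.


ABV = (OG − FG) · 131.25
ABV = (1.05 − 1.022) · 131.25

3.6750 % ABV


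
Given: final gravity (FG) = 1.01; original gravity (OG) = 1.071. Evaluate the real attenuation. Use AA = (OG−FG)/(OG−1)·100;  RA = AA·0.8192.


AA = (1.071 − 1.01)/(1.071 − 1)·100 = 85.9155
RA = 85.9155·0.8192

70.3820 %


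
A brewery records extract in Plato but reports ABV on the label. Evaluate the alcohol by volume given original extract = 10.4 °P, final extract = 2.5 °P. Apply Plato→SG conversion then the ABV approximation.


SG = 259/(259 − P);  ABV = (OG − FG)·131.25
OG = 259/(259 − 10.4) = 1.0418
FG = 259/(259 − 2.5) = 1.0097
ABV = (1.0418 − 1.0097)·131.25

4.2115 % ABV


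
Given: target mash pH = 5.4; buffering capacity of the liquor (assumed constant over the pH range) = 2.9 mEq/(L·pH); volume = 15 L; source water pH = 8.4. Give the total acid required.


acid = buffering capacity · (pH_source − pH_target) · V
acid = 2.9 · (8.4 − 5.4) · 15

130.5000 mEq


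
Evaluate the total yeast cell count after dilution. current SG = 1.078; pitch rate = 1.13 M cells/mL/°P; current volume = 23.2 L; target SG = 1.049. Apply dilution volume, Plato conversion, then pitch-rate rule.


V_w = V·((SG_c−1)/(SG_t−1)−1);  °P = 259 − 259/SG_t;  cells = rate·(V+V_w)·°P
V_w = 23.2·((1.078−1)/(1.049−1)−1) = 13.7306
V_final = 23.2 + 13.7306 = 36.9306
°P = 259 − 259/1.049 = 12.0982
cells = 1.13·36.9306·12.0982

504.8767 billion cells


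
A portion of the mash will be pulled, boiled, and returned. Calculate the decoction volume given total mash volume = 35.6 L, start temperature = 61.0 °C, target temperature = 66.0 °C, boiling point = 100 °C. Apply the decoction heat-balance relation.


V_dec = V_total·(T_target − T_start)/(T_boil − T_start)
V_dec = 35.6·(66.0 − 61.0)/(100 − 61.0)

4.5641 L


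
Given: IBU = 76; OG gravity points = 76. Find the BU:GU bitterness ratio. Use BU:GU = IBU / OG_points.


BU:GU = 76 / 76

1.0000


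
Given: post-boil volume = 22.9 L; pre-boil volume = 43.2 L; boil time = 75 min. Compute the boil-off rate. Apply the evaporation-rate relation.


rate = (V_pre − V_post) / (t_min/60)
rate = (43.2 − 22.9) / (75/60)

16.2400 L/hr


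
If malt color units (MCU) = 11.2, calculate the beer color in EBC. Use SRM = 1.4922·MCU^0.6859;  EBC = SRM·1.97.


SRM = 1.4922·11.2^0.6859 = 7.8250
EBC = 7.8250·1.97

15.4153 EBC


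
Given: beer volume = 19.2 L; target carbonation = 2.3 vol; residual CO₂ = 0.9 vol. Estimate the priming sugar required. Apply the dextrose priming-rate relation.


sugar = (target − residual)·4.0·V
sugar = (2.3 − 0.9)·4.0·19.2

107.5200 g


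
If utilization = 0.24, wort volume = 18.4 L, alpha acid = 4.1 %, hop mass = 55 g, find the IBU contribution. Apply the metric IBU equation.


IBU = (α/100)·mass·U·1000 / V
IBU = (4.1/100)·55·0.24·1000 / 18.4

29.4130 IBU


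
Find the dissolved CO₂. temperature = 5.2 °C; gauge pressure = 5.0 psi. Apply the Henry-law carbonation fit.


vols = (P + 14.695)·(0.01821 + 0.09011·e^(−0.04·T))
vols = (5.0 + 14.695)·(0.01821 + 0.09011·e^(−0.04·5.2))

1.8001 volumes


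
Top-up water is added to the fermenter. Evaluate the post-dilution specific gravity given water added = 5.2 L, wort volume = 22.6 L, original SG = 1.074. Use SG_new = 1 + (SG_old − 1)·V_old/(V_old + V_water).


pts = (1.074 − 1)·1000·22.6/(22.6 + 5.2) = 60.1583
SG_new = 1 + 60.1583/1000

1.0602


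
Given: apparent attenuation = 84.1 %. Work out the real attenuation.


RA = AA · 0.8192
RA = 84.1 · 0.8192

68.8947 %


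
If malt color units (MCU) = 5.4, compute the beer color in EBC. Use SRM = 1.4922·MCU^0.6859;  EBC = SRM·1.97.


SRM = 1.4922·5.4^0.6859 = 4.7443
EBC = 4.7443·1.97

9.3464 EBC


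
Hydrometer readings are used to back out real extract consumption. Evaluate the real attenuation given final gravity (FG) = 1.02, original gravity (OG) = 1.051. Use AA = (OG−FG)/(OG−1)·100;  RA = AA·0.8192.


AA = (1.051 − 1.02)/(1.051 − 1)·100 = 60.7843
RA = 60.7843·0.8192

49.7945 %


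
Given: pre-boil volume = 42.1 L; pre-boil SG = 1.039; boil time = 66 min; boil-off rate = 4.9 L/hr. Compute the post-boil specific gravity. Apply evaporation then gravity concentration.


V_post = V_pre − rate·(t/60);  SG_post = 1 + (SG_pre−1)·V_pre/V_post
V_post = 42.1 − 4.9·(66/60) = 36.7100
SG_post = 1 + (1.039 − 1)·42.1/36.7100

1.0447


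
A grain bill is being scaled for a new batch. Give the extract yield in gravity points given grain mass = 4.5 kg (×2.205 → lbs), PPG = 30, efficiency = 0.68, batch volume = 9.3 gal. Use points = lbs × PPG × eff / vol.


lbs = 4.5 × 2.205 = 9.9225
points = 9.9225 × 30 × 0.68 / 9.3

21.7655 points


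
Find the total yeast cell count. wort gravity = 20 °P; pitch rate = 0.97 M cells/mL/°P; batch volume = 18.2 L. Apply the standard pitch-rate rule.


cells (billions) = rate · V_L · °P
cells = 0.97 · 18.2 · 20

353.0800 billion cells


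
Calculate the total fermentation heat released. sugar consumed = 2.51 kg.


Q = m_sugar · 590 kJ/kg
Q = 2.51 · 590

1480.9000 kJ


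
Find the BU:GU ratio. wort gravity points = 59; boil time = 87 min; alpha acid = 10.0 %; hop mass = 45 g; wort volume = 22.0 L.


U = 1.65·0.000125^(GP/1000)·(1−e^(−0.04t))/4.15;  IBU = (α/100)·m·U·1000/V;  BU:GU = IBU/GP
U = 1.65·0.000125^(59/1000)·(1−e^(−0.04·87))/4.15 = 0.2268
IBU = (10.0/100)·45·0.2268·1000/22.0 = 46.3824
BU:GU = 46.3824/59

0.7861


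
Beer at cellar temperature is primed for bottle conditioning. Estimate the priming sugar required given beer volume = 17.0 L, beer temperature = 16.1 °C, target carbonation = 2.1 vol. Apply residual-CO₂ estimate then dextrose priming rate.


residual = 14.695·(0.01821 + 0.09011·e^(−0.04·T));  sugar = (target − residual)·4.0·V
residual = 14.695·(0.01821 + 0.09011·e^(−0.04·16.1)) = 0.9630
sugar = (2.1 − 0.9630)·4.0·17.0

77.3139 g


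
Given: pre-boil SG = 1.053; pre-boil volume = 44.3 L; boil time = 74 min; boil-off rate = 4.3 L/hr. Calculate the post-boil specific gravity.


V_post = V_pre − rate·(t/60);  SG_post = 1 + (SG_pre−1)·V_pre/V_post
V_post = 44.3 − 4.3·(74/60) = 38.9967
SG_post = 1 + (1.053 − 1)·44.3/38.9967

1.0602


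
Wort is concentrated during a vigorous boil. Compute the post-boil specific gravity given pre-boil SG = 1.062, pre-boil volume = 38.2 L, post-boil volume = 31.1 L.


SG_post = 1 + (SG_pre − 1)·V_pre/V_post
pts_pre = (1.062 − 1)·1000 = 62.0000
pts_post = 62.0000·38.2/31.1 = 76.1543
SG_post = 1 + 76.1543/1000

1.0762


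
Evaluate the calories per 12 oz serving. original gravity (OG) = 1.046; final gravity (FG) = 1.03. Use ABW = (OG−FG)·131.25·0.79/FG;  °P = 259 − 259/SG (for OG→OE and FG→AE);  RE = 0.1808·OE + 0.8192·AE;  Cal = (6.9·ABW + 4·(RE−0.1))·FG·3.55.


ABW = (1.046 − 1.03)·131.25·0.79/1.03 = 1.6107
OE = 259 − 259/1.046 = 11.3901 °P
AE = 259 − 259/1.03 = 7.5437 °P
RE = 0.1808·11.3901 + 0.8192·7.5437 = 8.2391 °P
Cal = (6.9·1.6107 + 4·(8.2391−0.1))·1.03·3.55

159.6799 kcal


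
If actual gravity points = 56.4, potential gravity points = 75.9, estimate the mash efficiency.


efficiency = actual / potential × 100
efficiency = 56.4 / 75.9 × 100

74.3083 %


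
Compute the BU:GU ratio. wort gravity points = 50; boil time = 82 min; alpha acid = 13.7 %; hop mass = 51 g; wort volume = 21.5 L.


U = 1.65·0.000125^(GP/1000)·(1−e^(−0.04t))/4.15;  IBU = (α/100)·m·U·1000/V;  BU:GU = IBU/GP
U = 1.65·0.000125^(50/1000)·(1−e^(−0.04·82))/4.15 = 0.2441
IBU = (13.7/100)·51·0.2441·1000/21.5 = 79.3371
BU:GU = 79.3371/50

1.5867


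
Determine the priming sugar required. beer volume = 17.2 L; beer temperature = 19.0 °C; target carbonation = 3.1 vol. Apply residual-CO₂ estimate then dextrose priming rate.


residual = 14.695·(0.01821 + 0.09011·e^(−0.04·T));  sugar = (target − residual)·4.0·V
residual = 14.695·(0.01821 + 0.09011·e^(−0.04·19.0)) = 0.8869
sugar = (3.1 − 0.8869)·4.0·17.2

152.2637 g


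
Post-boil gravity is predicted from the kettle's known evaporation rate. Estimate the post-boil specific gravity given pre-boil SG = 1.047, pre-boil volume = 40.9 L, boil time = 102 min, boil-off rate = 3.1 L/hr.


V_post = V_pre − rate·(t/60);  SG_post = 1 + (SG_pre−1)·V_pre/V_post
V_post = 40.9 − 3.1·(102/60) = 35.6300
SG_post = 1 + (1.047 − 1)·40.9/35.6300

1.0540


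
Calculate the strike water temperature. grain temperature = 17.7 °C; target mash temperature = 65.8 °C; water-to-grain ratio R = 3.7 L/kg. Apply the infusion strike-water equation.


T_strike = (0.41/R)·(T_mash − T_grain) + T_mash
T_strike = (0.41/3.7)·(65.8 − 17.7) + 65.8

71.1300 °C


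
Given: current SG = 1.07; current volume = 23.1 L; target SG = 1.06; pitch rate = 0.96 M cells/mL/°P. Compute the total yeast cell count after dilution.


V_w = V·((SG_c−1)/(SG_t−1)−1);  °P = 259 − 259/SG_t;  cells = rate·(V+V_w)·°P
V_w = 23.1·((1.07−1)/(1.06−1)−1) = 3.8500
V_final = 23.1 + 3.8500 = 26.9500
°P = 259 − 259/1.06 = 14.6604
cells = 0.96·26.9500·14.6604

379.2933 billion cells


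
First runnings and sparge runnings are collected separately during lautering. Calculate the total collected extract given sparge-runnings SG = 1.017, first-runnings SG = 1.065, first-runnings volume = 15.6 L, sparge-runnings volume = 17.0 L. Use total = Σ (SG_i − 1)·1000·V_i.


first = (1.065 − 1)·1000·15.6 = 1014.0000
sparge = (1.017 − 1)·1000·17.0 = 289.0000
total = 1014.0000 + 289.0000

1303.0000 gravity·L


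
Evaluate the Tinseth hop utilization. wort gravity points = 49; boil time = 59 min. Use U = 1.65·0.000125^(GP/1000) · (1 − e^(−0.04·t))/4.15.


bigness = 1.65·0.000125^(49/1000) = 1.0623
boil_factor = (1 − e^(−0.04·59))/4.15 = 0.2182
U = 1.0623 · 0.2182

0.2318


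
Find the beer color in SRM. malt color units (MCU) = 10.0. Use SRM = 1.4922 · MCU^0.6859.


SRM = 1.4922 · 10.0^0.6859

7.2398 SRM


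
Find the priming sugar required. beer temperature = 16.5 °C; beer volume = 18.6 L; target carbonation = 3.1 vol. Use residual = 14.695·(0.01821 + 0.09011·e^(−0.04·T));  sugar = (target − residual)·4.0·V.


residual = 14.695·(0.01821 + 0.09011·e^(−0.04·16.5)) = 0.9520
sugar = (3.1 − 0.9520)·4.0·18.6

159.8117 g


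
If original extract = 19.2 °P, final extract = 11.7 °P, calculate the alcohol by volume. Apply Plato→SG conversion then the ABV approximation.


SG = 259/(259 − P);  ABV = (OG − FG)·131.25
OG = 259/(259 − 19.2) = 1.0801
FG = 259/(259 − 11.7) = 1.0473
ABV = (1.0801 − 1.0473)·131.25

4.2992 % ABV


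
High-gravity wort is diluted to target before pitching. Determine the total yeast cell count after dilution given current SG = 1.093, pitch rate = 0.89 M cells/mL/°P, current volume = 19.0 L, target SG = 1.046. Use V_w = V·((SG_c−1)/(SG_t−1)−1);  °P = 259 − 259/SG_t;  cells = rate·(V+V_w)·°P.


V_w = 19.0·((1.093−1)/(1.046−1)−1) = 19.4130
V_final = 19.0 + 19.4130 = 38.4130
°P = 259 − 259/1.046 = 11.3901
cells = 0.89·38.4130·11.3901

389.3988 billion cells


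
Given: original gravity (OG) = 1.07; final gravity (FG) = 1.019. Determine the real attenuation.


AA = (OG−FG)/(OG−1)·100;  RA = AA·0.8192
AA = (1.07 − 1.019)/(1.07 − 1)·100 = 72.8571
RA = 72.8571·0.8192

59.6846 %


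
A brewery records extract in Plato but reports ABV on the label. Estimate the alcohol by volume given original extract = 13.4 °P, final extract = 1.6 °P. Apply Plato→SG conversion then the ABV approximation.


SG = 259/(259 − P);  ABV = (OG − FG)·131.25
OG = 259/(259 − 13.4) = 1.0546
FG = 259/(259 − 1.6) = 1.0062
ABV = (1.0546 − 1.0062)·131.25

6.3452 % ABV


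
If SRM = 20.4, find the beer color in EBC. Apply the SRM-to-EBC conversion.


EBC = SRM · 1.97
EBC = 20.4 · 1.97

40.1880 EBC


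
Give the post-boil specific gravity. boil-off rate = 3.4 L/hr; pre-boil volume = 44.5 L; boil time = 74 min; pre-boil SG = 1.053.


V_post = V_pre − rate·(t/60);  SG_post = 1 + (SG_pre−1)·V_pre/V_post
V_post = 44.5 − 3.4·(74/60) = 40.3067
SG_post = 1 + (1.053 − 1)·44.5/40.3067

1.0585


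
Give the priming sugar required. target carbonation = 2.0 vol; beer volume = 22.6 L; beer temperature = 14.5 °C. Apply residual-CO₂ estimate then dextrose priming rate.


residual = 14.695·(0.01821 + 0.09011·e^(−0.04·T));  sugar = (target − residual)·4.0·V
residual = 14.695·(0.01821 + 0.09011·e^(−0.04·14.5)) = 1.0090
sugar = (2.0 − 1.0090)·4.0·22.6

89.5869 g


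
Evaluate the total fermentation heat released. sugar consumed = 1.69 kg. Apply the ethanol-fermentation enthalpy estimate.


Q = m_sugar · 590 kJ/kg
Q = 1.69 · 590

997.1000 kJ


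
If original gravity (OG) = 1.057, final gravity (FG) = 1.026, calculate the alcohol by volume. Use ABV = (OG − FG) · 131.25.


ABV = (1.057 − 1.026) · 131.25

4.0687 % ABV


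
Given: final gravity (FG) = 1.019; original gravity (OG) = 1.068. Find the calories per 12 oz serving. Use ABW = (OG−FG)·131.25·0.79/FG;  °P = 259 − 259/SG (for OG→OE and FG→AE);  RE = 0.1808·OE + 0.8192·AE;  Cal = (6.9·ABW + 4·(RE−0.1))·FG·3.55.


ABW = (1.068 − 1.019)·131.25·0.79/1.019 = 4.9860
OE = 259 − 259/1.068 = 16.4906 °P
AE = 259 − 259/1.019 = 4.8292 °P
RE = 0.1808·16.4906 + 0.8192·4.8292 = 6.9376 °P
Cal = (6.9·4.9860 + 4·(6.9376−0.1))·1.019·3.55

223.3905 kcal


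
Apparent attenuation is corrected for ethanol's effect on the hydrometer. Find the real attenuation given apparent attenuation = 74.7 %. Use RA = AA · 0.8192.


RA = 74.7 · 0.8192

61.1942 %


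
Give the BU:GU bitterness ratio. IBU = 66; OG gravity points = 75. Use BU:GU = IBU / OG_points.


BU:GU = 66 / 75

0.8800


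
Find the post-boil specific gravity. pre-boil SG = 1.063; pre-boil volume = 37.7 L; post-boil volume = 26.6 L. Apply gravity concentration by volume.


SG_post = 1 + (SG_pre − 1)·V_pre/V_post
pts_pre = (1.063 − 1)·1000 = 63.0000
pts_post = 63.0000·37.7/26.6 = 89.2895
SG_post = 1 + 89.2895/1000

1.0893


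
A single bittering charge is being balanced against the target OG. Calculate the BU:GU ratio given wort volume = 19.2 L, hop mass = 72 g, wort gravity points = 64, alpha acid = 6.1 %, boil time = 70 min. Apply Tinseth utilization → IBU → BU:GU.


U = 1.65·0.000125^(GP/1000)·(1−e^(−0.04t))/4.15;  IBU = (α/100)·m·U·1000/V;  BU:GU = IBU/GP
U = 1.65·0.000125^(64/1000)·(1−e^(−0.04·70))/4.15 = 0.2101
IBU = (6.1/100)·72·0.2101·1000/19.2 = 48.0566
BU:GU = 48.0566/64

0.7509


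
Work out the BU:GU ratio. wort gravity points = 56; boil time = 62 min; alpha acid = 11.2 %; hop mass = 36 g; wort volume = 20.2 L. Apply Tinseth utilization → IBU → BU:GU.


U = 1.65·0.000125^(GP/1000)·(1−e^(−0.04t))/4.15;  IBU = (α/100)·m·U·1000/V;  BU:GU = IBU/GP
U = 1.65·0.000125^(56/1000)·(1−e^(−0.04·62))/4.15 = 0.2202
IBU = (11.2/100)·36·0.2202·1000/20.2 = 43.9591
BU:GU = 43.9591/56

0.7850


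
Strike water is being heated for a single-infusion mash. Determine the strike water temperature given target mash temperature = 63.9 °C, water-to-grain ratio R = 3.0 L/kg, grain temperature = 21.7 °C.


T_strike = (0.41/R)·(T_mash − T_grain) + T_mash
T_strike = (0.41/3.0)·(63.9 − 21.7) + 63.9

69.6673 °C


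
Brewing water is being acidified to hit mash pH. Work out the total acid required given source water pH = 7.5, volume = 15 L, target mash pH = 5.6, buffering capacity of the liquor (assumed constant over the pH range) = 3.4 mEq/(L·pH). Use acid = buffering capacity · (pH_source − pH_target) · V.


acid = 3.4 · (7.5 − 5.6) · 15

96.9000 mEq


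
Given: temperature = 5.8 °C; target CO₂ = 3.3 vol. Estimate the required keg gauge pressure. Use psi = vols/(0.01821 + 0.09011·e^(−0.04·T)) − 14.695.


psi = 3.3/(0.01821 + 0.09011·e^(−0.04·5.8)) − 14.695

22.1097 psi


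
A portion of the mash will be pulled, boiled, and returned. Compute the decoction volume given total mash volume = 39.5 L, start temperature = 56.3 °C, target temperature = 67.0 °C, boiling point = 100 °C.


V_dec = V_total·(T_target − T_start)/(T_boil − T_start)
V_dec = 39.5·(67.0 − 56.3)/(100 − 56.3)

9.6716 L


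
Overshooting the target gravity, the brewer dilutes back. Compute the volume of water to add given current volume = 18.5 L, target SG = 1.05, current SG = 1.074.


V_water = V·((SG_curr − 1)/(SG_target − 1) − 1)
V_water = 18.5·((1.074 − 1)/(1.05 − 1) − 1)

8.8800 L


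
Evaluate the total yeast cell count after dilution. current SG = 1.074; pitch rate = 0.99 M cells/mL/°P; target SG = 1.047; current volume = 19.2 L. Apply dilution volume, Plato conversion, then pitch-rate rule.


V_w = V·((SG_c−1)/(SG_t−1)−1);  °P = 259 − 259/SG_t;  cells = rate·(V+V_w)·°P
V_w = 19.2·((1.074−1)/(1.047−1)−1) = 11.0298
V_final = 19.2 + 11.0298 = 30.2298
°P = 259 − 259/1.047 = 11.6266
cells = 0.99·30.2298·11.6266

347.9535 billion cells


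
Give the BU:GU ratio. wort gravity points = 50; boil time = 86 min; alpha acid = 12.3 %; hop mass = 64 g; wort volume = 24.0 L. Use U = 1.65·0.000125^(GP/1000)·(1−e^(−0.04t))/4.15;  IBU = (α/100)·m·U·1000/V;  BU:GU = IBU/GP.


U = 1.65·0.000125^(50/1000)·(1−e^(−0.04·86))/4.15 = 0.2455
IBU = (12.3/100)·64·0.2455·1000/24.0 = 80.5381
BU:GU = 80.5381/50

1.6108


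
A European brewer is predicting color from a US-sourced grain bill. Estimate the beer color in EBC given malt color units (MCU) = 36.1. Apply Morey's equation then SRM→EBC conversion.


SRM = 1.4922·MCU^0.6859;  EBC = SRM·1.97
SRM = 1.4922·36.1^0.6859 = 17.4631
EBC = 17.4631·1.97

34.4023 EBC


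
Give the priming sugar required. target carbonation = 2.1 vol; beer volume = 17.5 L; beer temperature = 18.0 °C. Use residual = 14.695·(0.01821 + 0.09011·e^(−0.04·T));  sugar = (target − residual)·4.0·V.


residual = 14.695·(0.01821 + 0.09011·e^(−0.04·18.0)) = 0.9121
sugar = (2.1 − 0.9121)·4.0·17.5

83.1504 g


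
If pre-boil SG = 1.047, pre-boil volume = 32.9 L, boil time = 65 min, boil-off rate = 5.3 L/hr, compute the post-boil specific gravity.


V_post = V_pre − rate·(t/60);  SG_post = 1 + (SG_pre−1)·V_pre/V_post
V_post = 32.9 − 5.3·(65/60) = 27.1583
SG_post = 1 + (1.047 − 1)·32.9/27.1583

1.0569


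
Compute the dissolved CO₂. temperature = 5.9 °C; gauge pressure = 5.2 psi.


vols = (P + 14.695)·(0.01821 + 0.09011·e^(−0.04·T))
vols = (5.2 + 14.695)·(0.01821 + 0.09011·e^(−0.04·5.9))

1.7782 volumes


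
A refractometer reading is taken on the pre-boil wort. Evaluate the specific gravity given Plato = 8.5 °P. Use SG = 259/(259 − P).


SG = 259/(259 − 8.5)

1.0339


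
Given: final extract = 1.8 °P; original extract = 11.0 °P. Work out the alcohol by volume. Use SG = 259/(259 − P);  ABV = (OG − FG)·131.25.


OG = 259/(259 − 11.0) = 1.0444
FG = 259/(259 − 1.8) = 1.0070
ABV = (1.0444 − 1.0070)·131.25

4.9030 % ABV


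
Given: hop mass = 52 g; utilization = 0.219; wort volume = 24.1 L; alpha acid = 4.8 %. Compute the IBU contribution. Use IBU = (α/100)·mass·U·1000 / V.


IBU = (4.8/100)·52·0.219·1000 / 24.1

22.6815 IBU


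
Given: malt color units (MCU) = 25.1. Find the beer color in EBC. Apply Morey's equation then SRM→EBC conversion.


SRM = 1.4922·MCU^0.6859;  EBC = SRM·1.97
SRM = 1.4922·25.1^0.6859 = 13.6102
EBC = 13.6102·1.97

26.8120 EBC
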